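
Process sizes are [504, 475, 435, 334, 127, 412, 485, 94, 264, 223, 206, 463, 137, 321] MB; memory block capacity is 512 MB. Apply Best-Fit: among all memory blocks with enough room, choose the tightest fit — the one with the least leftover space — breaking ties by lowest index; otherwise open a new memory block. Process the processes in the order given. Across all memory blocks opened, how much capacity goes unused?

504 MB → memory block 1 (remaining 8 MB)
475 MB → memory block 2 (remaining 37 MB)
435 MB → memory block 3 (remaining 77 MB)
334 MB → memory block 4 (remaining 178 MB)
127 MB → memory block 4 (remaining 51 MB)
412 MB → memory block 5 (remaining 100 MB)
485 MB → memory block 6 (remaining 27 MB)
94 MB → memory block 5 (remaining 6 MB)
264 MB → memory block 7 (remaining 248 MB)
223 MB → memory block 7 (remaining 25 MB)
206 MB → memory block 8 (remaining 306 MB)
463 MB → memory block 9 (remaining 49 MB)
137 MB → memory block 8 (remaining 169 MB)
321 MB → memory block 10 (remaining 191 MB)
10 memory blocks × 512 MB = 5120 MB; used 4480 MB; unused 640 MB.

640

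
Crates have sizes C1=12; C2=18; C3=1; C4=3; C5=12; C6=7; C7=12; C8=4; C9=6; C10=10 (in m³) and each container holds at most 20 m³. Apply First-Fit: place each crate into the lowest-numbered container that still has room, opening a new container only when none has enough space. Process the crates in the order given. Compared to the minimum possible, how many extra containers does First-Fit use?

First-Fit: [12,1,3,4] [18] [12,7] [12,6] [10] → 5 containers.
Total size 85 m³; any packing needs at least ⌈85/20⌉ = 5 containers.
So 5 is already optimal.

0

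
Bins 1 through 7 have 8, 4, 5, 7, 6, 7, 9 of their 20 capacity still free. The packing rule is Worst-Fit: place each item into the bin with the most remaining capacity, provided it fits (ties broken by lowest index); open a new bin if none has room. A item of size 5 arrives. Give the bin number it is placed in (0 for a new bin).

Bins with room: bin 1 (8), bin 3 (5), bin 4 (7), bin 5 (6), bin 6 (7), bin 7 (9).
Most room is bin 7 with 9 free.

7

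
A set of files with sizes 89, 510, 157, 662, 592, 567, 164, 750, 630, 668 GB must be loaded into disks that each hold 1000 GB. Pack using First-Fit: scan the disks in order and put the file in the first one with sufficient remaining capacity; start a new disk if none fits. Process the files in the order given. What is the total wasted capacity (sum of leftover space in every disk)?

Put 89 GB in disk 1; 911 GB remain.
Put 510 GB in disk 1; 401 GB remain.
Put 157 GB in disk 1; 244 GB remain.
Put 662 GB in disk 2; 338 GB remain.
Put 592 GB in disk 3; 408 GB remain.
Put 567 GB in disk 4; 433 GB remain.
Put 164 GB in disk 1; 80 GB remain.
Put 750 GB in disk 5; 250 GB remain.
Put 630 GB in disk 6; 370 GB remain.
Put 668 GB in disk 7; 332 GB remain.
7 disks × 1000 GB = 7000 GB; used 4789 GB; unused 2211 GB.

2211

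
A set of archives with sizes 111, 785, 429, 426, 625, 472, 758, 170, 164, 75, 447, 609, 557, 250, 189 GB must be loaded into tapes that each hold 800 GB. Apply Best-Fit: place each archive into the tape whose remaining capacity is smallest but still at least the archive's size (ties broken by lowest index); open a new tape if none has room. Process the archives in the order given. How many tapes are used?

111 GB → tape 1 (remaining 689 GB)
785 GB → tape 2 (remaining 15 GB)
429 GB → tape 1 (remaining 260 GB)
426 GB → tape 3 (remaining 374 GB)
625 GB → tape 4 (remaining 175 GB)
472 GB → tape 5 (remaining 328 GB)
758 GB → tape 6 (remaining 42 GB)
170 GB → tape 4 (remaining 5 GB)
164 GB → tape 1 (remaining 96 GB)
75 GB → tape 1 (remaining 21 GB)
447 GB → tape 7 (remaining 353 GB)
609 GB → tape 8 (remaining 191 GB)
557 GB → tape 9 (remaining 243 GB)
250 GB → tape 5 (remaining 78 GB)
189 GB → tape 8 (remaining 2 GB)
Final tapes: [111,429,164,75] [785] [426] [625,170] [472,250] [758] [447] [609,189] [557].

9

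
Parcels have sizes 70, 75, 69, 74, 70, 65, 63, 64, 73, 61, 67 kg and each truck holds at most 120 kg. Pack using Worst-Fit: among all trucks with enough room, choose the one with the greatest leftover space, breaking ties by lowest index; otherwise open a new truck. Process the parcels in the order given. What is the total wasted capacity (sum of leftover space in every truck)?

569

truck 1: place 70 kg, 50 kg left
truck 2: place 75 kg, 45 kg left
truck 3: place 69 kg, 51 kg left
truck 4: place 74 kg, 46 kg left
truck 5: place 70 kg, 50 kg left
truck 6: place 65 kg, 55 kg left
truck 7: place 63 kg, 57 kg left
truck 8: place 64 kg, 56 kg left
truck 9: place 73 kg, 47 kg left
truck 10: place 61 kg, 59 kg left
truck 11: place 67 kg, 53 kg left
11 trucks × 120 kg = 1320 kg; used 751 kg; unused 569 kg.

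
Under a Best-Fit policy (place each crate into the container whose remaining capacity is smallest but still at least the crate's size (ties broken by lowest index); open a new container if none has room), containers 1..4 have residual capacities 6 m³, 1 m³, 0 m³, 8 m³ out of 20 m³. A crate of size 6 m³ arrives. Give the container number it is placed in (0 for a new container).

Containers with room: container 1 (6 m³), container 4 (8 m³).
Tightest fit is container 1 with 6 m³ free.

1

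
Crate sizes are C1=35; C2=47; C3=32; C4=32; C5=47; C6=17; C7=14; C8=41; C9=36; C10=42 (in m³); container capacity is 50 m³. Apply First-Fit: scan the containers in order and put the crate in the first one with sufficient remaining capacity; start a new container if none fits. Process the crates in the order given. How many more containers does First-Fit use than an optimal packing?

First-Fit: [35,14] [47] [32,17] [32] [47] [41] [36] [42] → 8 containers.
8 crates exceed 25 m³ (half the capacity), and no two of those can share a container, so at least 8 containers are needed.
So 8 is already optimal.

0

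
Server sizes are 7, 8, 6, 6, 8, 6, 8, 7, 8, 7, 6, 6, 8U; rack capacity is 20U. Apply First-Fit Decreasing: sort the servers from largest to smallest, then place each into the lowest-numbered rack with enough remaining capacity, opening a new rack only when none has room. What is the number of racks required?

6 racks

Sorted descending: 8, 8, 8, 8, 8, 7, 7, 7, 6, 6, 6, 6, 6.
rack 1: place 8U, 12U left
rack 1: place 8U, 4U left
rack 2: place 8U, 12U left
rack 2: place 8U, 4U left
rack 3: place 8U, 12U left
rack 3: place 7U, 5U left
rack 4: place 7U, 13U left
rack 4: place 7U, 6U left
rack 4: place 6U, 0U left
rack 5: place 6U, 14U left
rack 5: place 6U, 8U left
rack 5: place 6U, 2U left
rack 6: place 6U, 14U left
Final racks: [8,8] [8,8] [8,7] [7,7,6] [6,6,6] [6].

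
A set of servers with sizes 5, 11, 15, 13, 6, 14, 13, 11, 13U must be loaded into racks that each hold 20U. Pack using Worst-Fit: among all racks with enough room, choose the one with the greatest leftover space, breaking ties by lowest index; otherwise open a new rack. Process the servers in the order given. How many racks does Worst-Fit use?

7

Put 5U in rack 1; 15U remain.
Put 11U in rack 1; 4U remain.
Put 15U in rack 2; 5U remain.
Put 13U in rack 3; 7U remain.
Put 6U in rack 3; 1U remain.
Put 14U in rack 4; 6U remain.
Put 13U in rack 5; 7U remain.
Put 11U in rack 6; 9U remain.
Put 13U in rack 7; 7U remain.
Final racks: [5,11] [15] [13,6] [14] [13] [11] [13].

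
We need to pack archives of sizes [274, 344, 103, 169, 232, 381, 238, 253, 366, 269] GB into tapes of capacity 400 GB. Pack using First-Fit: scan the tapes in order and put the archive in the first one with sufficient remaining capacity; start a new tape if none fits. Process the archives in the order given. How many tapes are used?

9

tape 1: place 274 GB, 126 GB left
tape 2: place 344 GB, 56 GB left
tape 1: place 103 GB, 23 GB left
tape 3: place 169 GB, 231 GB left
tape 4: place 232 GB, 168 GB left
tape 5: place 381 GB, 19 GB left
tape 6: place 238 GB, 162 GB left
tape 7: place 253 GB, 147 GB left
tape 8: place 366 GB, 34 GB left
tape 9: place 269 GB, 131 GB left
Final tapes: [274,103] [344] [169] [232] [381] [238] [253] [366] [269].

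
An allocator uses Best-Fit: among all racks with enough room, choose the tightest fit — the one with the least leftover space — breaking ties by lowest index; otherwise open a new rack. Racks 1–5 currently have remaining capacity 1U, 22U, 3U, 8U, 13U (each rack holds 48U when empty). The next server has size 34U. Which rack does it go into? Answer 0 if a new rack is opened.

No rack has ≥ 34U free, so a new rack is opened.

0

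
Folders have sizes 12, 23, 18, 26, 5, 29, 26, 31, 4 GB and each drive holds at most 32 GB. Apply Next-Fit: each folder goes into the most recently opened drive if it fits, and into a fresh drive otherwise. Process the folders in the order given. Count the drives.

8 drives

drive 1: place 12 GB, 20 GB left
drive 2: place 23 GB, 9 GB left
drive 3: place 18 GB, 14 GB left
drive 4: place 26 GB, 6 GB left
drive 4: place 5 GB, 1 GB left
drive 5: place 29 GB, 3 GB left
drive 6: place 26 GB, 6 GB left
drive 7: place 31 GB, 1 GB left
drive 8: place 4 GB, 28 GB left
Final drives: [12] [23] [18] [26,5] [29] [26] [31] [4].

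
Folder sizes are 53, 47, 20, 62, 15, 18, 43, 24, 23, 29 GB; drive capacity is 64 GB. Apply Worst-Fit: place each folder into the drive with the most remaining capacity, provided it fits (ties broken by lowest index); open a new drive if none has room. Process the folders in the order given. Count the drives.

Put 53 GB in drive 1; 11 GB remain.
Put 47 GB in drive 2; 17 GB remain.
Put 20 GB in drive 3; 44 GB remain.
Put 62 GB in drive 4; 2 GB remain.
Put 15 GB in drive 3; 29 GB remain.
Put 18 GB in drive 3; 11 GB remain.
Put 43 GB in drive 5; 21 GB remain.
Put 24 GB in drive 6; 40 GB remain.
Put 23 GB in drive 6; 17 GB remain.
Put 29 GB in drive 7; 35 GB remain.
Final drives: [53] [47] [20,15,18] [62] [43] [24,23] [29].

7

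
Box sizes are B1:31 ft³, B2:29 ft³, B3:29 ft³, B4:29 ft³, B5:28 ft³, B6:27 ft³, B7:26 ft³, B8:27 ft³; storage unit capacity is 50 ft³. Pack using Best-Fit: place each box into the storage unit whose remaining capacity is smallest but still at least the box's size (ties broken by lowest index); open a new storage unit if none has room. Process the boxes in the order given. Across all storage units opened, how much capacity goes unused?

storage unit 1: place B1 (31 ft³), 19 ft³ left
storage unit 2: place B2 (29 ft³), 21 ft³ left
storage unit 3: place B3 (29 ft³), 21 ft³ left
storage unit 4: place B4 (29 ft³), 21 ft³ left
storage unit 5: place B5 (28 ft³), 22 ft³ left
storage unit 6: place B6 (27 ft³), 23 ft³ left
storage unit 7: place B7 (26 ft³), 24 ft³ left
storage unit 8: place B8 (27 ft³), 23 ft³ left
8 storage units × 50 ft³ = 400 ft³; used 226 ft³; unused 174 ft³.

174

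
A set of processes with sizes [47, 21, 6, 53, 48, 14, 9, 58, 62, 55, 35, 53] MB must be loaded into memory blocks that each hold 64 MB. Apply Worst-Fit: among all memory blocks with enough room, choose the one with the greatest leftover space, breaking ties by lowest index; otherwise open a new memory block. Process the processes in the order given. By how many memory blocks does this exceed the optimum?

1

Worst-Fit: [47] [21,6,14,9] [53] [48] [58] [62] [55] [35] [53] → 9 memory blocks.
Total size 461 MB; any packing needs at least ⌈461/64⌉ = 8 memory blocks.
An optimal packing achieves that bound: [62] [58,6] [55,9] [53] [53] [48,14] [47] [35,21] → 8 memory blocks.
Excess: 9 − 8 = 1.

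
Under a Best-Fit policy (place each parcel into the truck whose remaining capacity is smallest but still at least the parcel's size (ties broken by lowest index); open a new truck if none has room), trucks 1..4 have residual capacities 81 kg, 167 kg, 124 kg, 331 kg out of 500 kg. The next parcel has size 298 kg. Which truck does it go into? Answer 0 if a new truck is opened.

4

Trucks with room: truck 4 (331 kg).
Tightest fit is truck 4 with 331 kg free.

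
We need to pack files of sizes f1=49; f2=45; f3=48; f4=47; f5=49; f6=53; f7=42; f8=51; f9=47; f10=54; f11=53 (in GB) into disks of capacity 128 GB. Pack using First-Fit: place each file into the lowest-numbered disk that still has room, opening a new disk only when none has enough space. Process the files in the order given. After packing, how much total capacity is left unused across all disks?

230

Put f1 (49 GB) in disk 1; 79 GB remain.
Put f2 (45 GB) in disk 1; 34 GB remain.
Put f3 (48 GB) in disk 2; 80 GB remain.
Put f4 (47 GB) in disk 2; 33 GB remain.
Put f5 (49 GB) in disk 3; 79 GB remain.
Put f6 (53 GB) in disk 3; 26 GB remain.
Put f7 (42 GB) in disk 4; 86 GB remain.
Put f8 (51 GB) in disk 4; 35 GB remain.
Put f9 (47 GB) in disk 5; 81 GB remain.
Put f10 (54 GB) in disk 5; 27 GB remain.
Put f11 (53 GB) in disk 6; 75 GB remain.
6 disks × 128 GB = 768 GB; used 538 GB; unused 230 GB.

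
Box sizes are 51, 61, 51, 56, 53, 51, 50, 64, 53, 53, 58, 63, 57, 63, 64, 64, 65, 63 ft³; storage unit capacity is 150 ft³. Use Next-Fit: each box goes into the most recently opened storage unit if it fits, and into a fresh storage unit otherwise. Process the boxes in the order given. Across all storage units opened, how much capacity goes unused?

310

Put 51 ft³ in storage unit 1; 99 ft³ remain.
Put 61 ft³ in storage unit 1; 38 ft³ remain.
Put 51 ft³ in storage unit 2; 99 ft³ remain.
Put 56 ft³ in storage unit 2; 43 ft³ remain.
Put 53 ft³ in storage unit 3; 97 ft³ remain.
Put 51 ft³ in storage unit 3; 46 ft³ remain.
Put 50 ft³ in storage unit 4; 100 ft³ remain.
Put 64 ft³ in storage unit 4; 36 ft³ remain.
Put 53 ft³ in storage unit 5; 97 ft³ remain.
Put 53 ft³ in storage unit 5; 44 ft³ remain.
Put 58 ft³ in storage unit 6; 92 ft³ remain.
Put 63 ft³ in storage unit 6; 29 ft³ remain.
Put 57 ft³ in storage unit 7; 93 ft³ remain.
Put 63 ft³ in storage unit 7; 30 ft³ remain.
Put 64 ft³ in storage unit 8; 86 ft³ remain.
Put 64 ft³ in storage unit 8; 22 ft³ remain.
Put 65 ft³ in storage unit 9; 85 ft³ remain.
Put 63 ft³ in storage unit 9; 22 ft³ remain.
9 storage units × 150 ft³ = 1350 ft³; used 1040 ft³; unused 310 ft³.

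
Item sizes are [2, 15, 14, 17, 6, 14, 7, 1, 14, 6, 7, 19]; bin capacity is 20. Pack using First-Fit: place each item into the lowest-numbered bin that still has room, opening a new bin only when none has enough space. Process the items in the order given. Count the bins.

Put 2 in bin 1; 18 remain.
Put 15 in bin 1; 3 remain.
Put 14 in bin 2; 6 remain.
Put 17 in bin 3; 3 remain.
Put 6 in bin 2; 0 remain.
Put 14 in bin 4; 6 remain.
Put 7 in bin 5; 13 remain.
Put 1 in bin 1; 2 remain.
Put 14 in bin 6; 6 remain.
Put 6 in bin 4; 0 remain.
Put 7 in bin 5; 6 remain.
Put 19 in bin 7; 1 remain.
Final bins: [2,15,1] [14,6] [17] [14,6] [7,7] [14] [19].

7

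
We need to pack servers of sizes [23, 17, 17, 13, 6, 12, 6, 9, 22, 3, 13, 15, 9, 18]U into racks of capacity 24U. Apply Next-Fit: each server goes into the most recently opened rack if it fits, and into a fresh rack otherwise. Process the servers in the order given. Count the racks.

10

rack 1: place 23U, 1U left
rack 2: place 17U, 7U left
rack 3: place 17U, 7U left
rack 4: place 13U, 11U left
rack 4: place 6U, 5U left
rack 5: place 12U, 12U left
rack 5: place 6U, 6U left
rack 6: place 9U, 15U left
rack 7: place 22U, 2U left
rack 8: place 3U, 21U left
rack 8: place 13U, 8U left
rack 9: place 15U, 9U left
rack 9: place 9U, 0U left
rack 10: place 18U, 6U left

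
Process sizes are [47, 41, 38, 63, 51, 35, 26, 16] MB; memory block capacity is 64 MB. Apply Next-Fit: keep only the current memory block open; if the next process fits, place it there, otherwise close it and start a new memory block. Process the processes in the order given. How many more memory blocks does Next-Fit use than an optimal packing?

1

Next-Fit: [47] [41] [38] [63] [51] [35,26] [16] → 7 memory blocks.
6 processes exceed 32 MB (half the capacity), and no two of those can share a memory block, so at least 6 memory blocks are needed.
An optimal packing achieves that bound: [63] [51] [47,16] [41] [38,26] [35] → 6 memory blocks.
Excess: 7 − 6 = 1.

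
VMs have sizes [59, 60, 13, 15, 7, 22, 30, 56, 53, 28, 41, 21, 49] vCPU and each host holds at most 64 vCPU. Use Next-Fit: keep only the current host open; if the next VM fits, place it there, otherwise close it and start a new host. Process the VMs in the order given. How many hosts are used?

9

host 1: place 59 vCPU, 5 vCPU left
host 2: place 60 vCPU, 4 vCPU left
host 3: place 13 vCPU, 51 vCPU left
host 3: place 15 vCPU, 36 vCPU left
host 3: place 7 vCPU, 29 vCPU left
host 3: place 22 vCPU, 7 vCPU left
host 4: place 30 vCPU, 34 vCPU left
host 5: place 56 vCPU, 8 vCPU left
host 6: place 53 vCPU, 11 vCPU left
host 7: place 28 vCPU, 36 vCPU left
host 8: place 41 vCPU, 23 vCPU left
host 8: place 21 vCPU, 2 vCPU left
host 9: place 49 vCPU, 15 vCPU left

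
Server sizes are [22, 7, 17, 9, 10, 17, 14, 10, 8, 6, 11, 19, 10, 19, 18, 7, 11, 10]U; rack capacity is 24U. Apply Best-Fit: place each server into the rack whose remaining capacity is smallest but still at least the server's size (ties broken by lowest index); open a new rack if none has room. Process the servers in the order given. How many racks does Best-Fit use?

Put 22U in rack 1; 2U remain.
Put 7U in rack 2; 17U remain.
Put 17U in rack 2; 0U remain.
Put 9U in rack 3; 15U remain.
Put 10U in rack 3; 5U remain.
Put 17U in rack 4; 7U remain.
Put 14U in rack 5; 10U remain.
Put 10U in rack 5; 0U remain.
Put 8U in rack 6; 16U remain.
Put 6U in rack 4; 1U remain.
Put 11U in rack 6; 5U remain.
Put 19U in rack 7; 5U remain.
Put 10U in rack 8; 14U remain.
Put 19U in rack 9; 5U remain.
Put 18U in rack 10; 6U remain.
Put 7U in rack 8; 7U remain.
Put 11U in rack 11; 13U remain.
Put 10U in rack 11; 3U remain.

11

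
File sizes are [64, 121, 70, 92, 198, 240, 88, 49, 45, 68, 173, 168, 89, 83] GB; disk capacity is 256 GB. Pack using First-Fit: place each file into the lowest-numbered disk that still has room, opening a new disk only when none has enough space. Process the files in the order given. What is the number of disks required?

7 disks

64 GB → disk 1 (remaining 192 GB)
121 GB → disk 1 (remaining 71 GB)
70 GB → disk 1 (remaining 1 GB)
92 GB → disk 2 (remaining 164 GB)
198 GB → disk 3 (remaining 58 GB)
240 GB → disk 4 (remaining 16 GB)
88 GB → disk 2 (remaining 76 GB)
49 GB → disk 2 (remaining 27 GB)
45 GB → disk 3 (remaining 13 GB)
68 GB → disk 5 (remaining 188 GB)
173 GB → disk 5 (remaining 15 GB)
168 GB → disk 6 (remaining 88 GB)
89 GB → disk 7 (remaining 167 GB)
83 GB → disk 6 (remaining 5 GB)
Final disks: [64,121,70] [92,88,49] [198,45] [240] [68,173] [168,83] [89].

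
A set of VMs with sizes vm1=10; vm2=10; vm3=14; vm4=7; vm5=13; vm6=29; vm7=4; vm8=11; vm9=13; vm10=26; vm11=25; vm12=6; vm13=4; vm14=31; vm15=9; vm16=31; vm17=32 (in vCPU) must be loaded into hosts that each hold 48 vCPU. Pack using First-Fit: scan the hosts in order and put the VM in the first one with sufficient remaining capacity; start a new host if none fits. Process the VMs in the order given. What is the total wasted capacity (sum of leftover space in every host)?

109

vm1 (10 vCPU) → host 1 (remaining 38 vCPU)
vm2 (10 vCPU) → host 1 (remaining 28 vCPU)
vm3 (14 vCPU) → host 1 (remaining 14 vCPU)
vm4 (7 vCPU) → host 1 (remaining 7 vCPU)
vm5 (13 vCPU) → host 2 (remaining 35 vCPU)
vm6 (29 vCPU) → host 2 (remaining 6 vCPU)
vm7 (4 vCPU) → host 1 (remaining 3 vCPU)
vm8 (11 vCPU) → host 3 (remaining 37 vCPU)
vm9 (13 vCPU) → host 3 (remaining 24 vCPU)
vm10 (26 vCPU) → host 4 (remaining 22 vCPU)
vm11 (25 vCPU) → host 5 (remaining 23 vCPU)
vm12 (6 vCPU) → host 2 (remaining 0 vCPU)
vm13 (4 vCPU) → host 3 (remaining 20 vCPU)
vm14 (31 vCPU) → host 6 (remaining 17 vCPU)
vm15 (9 vCPU) → host 3 (remaining 11 vCPU)
vm16 (31 vCPU) → host 7 (remaining 17 vCPU)
vm17 (32 vCPU) → host 8 (remaining 16 vCPU)
8 hosts × 48 vCPU = 384 vCPU; used 275 vCPU; unused 109 vCPU.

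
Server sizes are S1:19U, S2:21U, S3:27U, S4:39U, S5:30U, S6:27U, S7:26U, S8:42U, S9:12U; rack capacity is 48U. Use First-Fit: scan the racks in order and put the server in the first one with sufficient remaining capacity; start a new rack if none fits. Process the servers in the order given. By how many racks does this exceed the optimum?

First-Fit: [19,21] [27,12] [39] [30] [27] [26] [42] → 7 racks.
Total size 243U; any packing needs at least ⌈243/48⌉ = 6 racks.
An optimal packing achieves that bound: [42] [39] [30,12] [27,21] [27,19] [26] → 6 racks.
Excess: 7 − 6 = 1.

1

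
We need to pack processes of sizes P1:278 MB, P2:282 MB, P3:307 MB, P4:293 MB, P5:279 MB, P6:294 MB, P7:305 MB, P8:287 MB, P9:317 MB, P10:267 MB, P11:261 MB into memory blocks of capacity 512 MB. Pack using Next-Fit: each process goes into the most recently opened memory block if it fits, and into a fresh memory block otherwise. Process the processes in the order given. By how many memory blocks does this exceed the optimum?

0

Next-Fit: [278] [282] [307] [293] [279] [294] [305] [287] [317] [267] [261] → 11 memory blocks.
11 processes exceed 256 MB (half the capacity), and no two of those can share a memory block, so at least 11 memory blocks are needed.
So 11 is already optimal.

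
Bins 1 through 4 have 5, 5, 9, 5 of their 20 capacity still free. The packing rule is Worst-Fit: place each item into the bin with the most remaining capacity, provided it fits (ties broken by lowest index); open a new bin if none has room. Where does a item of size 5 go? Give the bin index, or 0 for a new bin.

3

Bins with room: bin 1 (5), bin 2 (5), bin 3 (9), bin 4 (5).
Most room is bin 3 with 9 free.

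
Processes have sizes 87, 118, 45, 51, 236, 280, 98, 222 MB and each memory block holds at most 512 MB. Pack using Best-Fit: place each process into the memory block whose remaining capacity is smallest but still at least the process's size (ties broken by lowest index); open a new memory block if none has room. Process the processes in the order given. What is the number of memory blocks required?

Put 87 MB in memory block 1; 425 MB remain.
Put 118 MB in memory block 1; 307 MB remain.
Put 45 MB in memory block 1; 262 MB remain.
Put 51 MB in memory block 1; 211 MB remain.
Put 236 MB in memory block 2; 276 MB remain.
Put 280 MB in memory block 3; 232 MB remain.
Put 98 MB in memory block 1; 113 MB remain.
Put 222 MB in memory block 3; 10 MB remain.
Final memory blocks: [87,118,45,51,98] [236] [280,222].

3 memory blocks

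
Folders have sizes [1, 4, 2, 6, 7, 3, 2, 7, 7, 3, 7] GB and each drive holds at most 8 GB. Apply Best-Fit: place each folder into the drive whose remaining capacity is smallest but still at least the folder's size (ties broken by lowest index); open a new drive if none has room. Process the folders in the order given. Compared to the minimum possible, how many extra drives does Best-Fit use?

Best-Fit: [1,4,2] [6,2] [7] [3,3] [7] [7] [7] → 7 drives.
Total size 49 GB; any packing needs at least ⌈49/8⌉ = 7 drives.
So 7 is already optimal.

0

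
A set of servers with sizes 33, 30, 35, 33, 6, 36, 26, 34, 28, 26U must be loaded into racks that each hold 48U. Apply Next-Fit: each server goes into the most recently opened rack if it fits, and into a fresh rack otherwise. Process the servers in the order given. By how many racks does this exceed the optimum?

Next-Fit: [33] [30] [35] [33,6] [36] [26] [34] [28] [26] → 9 racks.
9 servers exceed 24U (half the capacity), and no two of those can share a rack, so at least 9 racks are needed.
So 9 is already optimal.

0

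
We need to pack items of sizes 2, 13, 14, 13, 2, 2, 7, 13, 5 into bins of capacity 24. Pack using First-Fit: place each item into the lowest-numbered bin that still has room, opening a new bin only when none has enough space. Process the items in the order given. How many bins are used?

4 bins

Put 2 in bin 1; 22 remain.
Put 13 in bin 1; 9 remain.
Put 14 in bin 2; 10 remain.
Put 13 in bin 3; 11 remain.
Put 2 in bin 1; 7 remain.
Put 2 in bin 1; 5 remain.
Put 7 in bin 2; 3 remain.
Put 13 in bin 4; 11 remain.
Put 5 in bin 1; 0 remain.
Final bins: [2,13,2,2,5] [14,7] [13] [13].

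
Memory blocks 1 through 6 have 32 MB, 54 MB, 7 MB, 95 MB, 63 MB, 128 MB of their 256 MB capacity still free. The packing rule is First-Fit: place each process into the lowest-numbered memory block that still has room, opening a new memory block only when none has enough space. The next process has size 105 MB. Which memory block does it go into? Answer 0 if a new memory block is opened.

Memory blocks with room: memory block 6 (128 MB).
The first with room is memory block 6.

6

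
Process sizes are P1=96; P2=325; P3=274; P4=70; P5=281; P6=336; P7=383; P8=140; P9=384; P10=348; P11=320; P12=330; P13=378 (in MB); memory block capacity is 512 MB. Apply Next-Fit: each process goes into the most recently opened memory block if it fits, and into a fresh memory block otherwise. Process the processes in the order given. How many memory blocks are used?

11

Put P1 (96 MB) in memory block 1; 416 MB remain.
Put P2 (325 MB) in memory block 1; 91 MB remain.
Put P3 (274 MB) in memory block 2; 238 MB remain.
Put P4 (70 MB) in memory block 2; 168 MB remain.
Put P5 (281 MB) in memory block 3; 231 MB remain.
Put P6 (336 MB) in memory block 4; 176 MB remain.
Put P7 (383 MB) in memory block 5; 129 MB remain.
Put P8 (140 MB) in memory block 6; 372 MB remain.
Put P9 (384 MB) in memory block 7; 128 MB remain.
Put P10 (348 MB) in memory block 8; 164 MB remain.
Put P11 (320 MB) in memory block 9; 192 MB remain.
Put P12 (330 MB) in memory block 10; 182 MB remain.
Put P13 (378 MB) in memory block 11; 134 MB remain.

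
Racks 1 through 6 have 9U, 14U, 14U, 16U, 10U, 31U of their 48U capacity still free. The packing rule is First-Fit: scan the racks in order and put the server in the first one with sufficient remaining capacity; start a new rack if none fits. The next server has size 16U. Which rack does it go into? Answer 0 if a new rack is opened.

Racks with room: rack 4 (16U), rack 6 (31U).
The first with room is rack 4.

4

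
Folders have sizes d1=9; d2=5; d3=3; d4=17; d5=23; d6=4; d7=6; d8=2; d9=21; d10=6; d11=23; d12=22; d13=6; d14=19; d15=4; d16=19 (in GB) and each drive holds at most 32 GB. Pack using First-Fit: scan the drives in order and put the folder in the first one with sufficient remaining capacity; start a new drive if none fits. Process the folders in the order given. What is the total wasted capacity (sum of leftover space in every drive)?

d1 (9 GB) → drive 1 (remaining 23 GB)
d2 (5 GB) → drive 1 (remaining 18 GB)
d3 (3 GB) → drive 1 (remaining 15 GB)
d4 (17 GB) → drive 2 (remaining 15 GB)
d5 (23 GB) → drive 3 (remaining 9 GB)
d6 (4 GB) → drive 1 (remaining 11 GB)
d7 (6 GB) → drive 1 (remaining 5 GB)
d8 (2 GB) → drive 1 (remaining 3 GB)
d9 (21 GB) → drive 4 (remaining 11 GB)
d10 (6 GB) → drive 2 (remaining 9 GB)
d11 (23 GB) → drive 5 (remaining 9 GB)
d12 (22 GB) → drive 6 (remaining 10 GB)
d13 (6 GB) → drive 2 (remaining 3 GB)
d14 (19 GB) → drive 7 (remaining 13 GB)
d15 (4 GB) → drive 3 (remaining 5 GB)
d16 (19 GB) → drive 8 (remaining 13 GB)
8 drives × 32 GB = 256 GB; used 189 GB; unused 67 GB.

67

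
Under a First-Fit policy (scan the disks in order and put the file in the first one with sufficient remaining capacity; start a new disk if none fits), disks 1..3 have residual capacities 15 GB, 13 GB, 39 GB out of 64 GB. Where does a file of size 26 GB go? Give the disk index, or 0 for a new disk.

3

Disks with room: disk 3 (39 GB).
The first with room is disk 3.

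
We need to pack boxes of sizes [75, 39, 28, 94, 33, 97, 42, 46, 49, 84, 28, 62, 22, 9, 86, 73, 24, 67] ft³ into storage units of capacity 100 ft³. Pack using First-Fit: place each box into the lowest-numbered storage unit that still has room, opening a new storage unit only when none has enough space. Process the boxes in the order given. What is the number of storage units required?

11

storage unit 1: place 75 ft³, 25 ft³ left
storage unit 2: place 39 ft³, 61 ft³ left
storage unit 2: place 28 ft³, 33 ft³ left
storage unit 3: place 94 ft³, 6 ft³ left
storage unit 2: place 33 ft³, 0 ft³ left
storage unit 4: place 97 ft³, 3 ft³ left
storage unit 5: place 42 ft³, 58 ft³ left
storage unit 5: place 46 ft³, 12 ft³ left
storage unit 6: place 49 ft³, 51 ft³ left
storage unit 7: place 84 ft³, 16 ft³ left
storage unit 6: place 28 ft³, 23 ft³ left
storage unit 8: place 62 ft³, 38 ft³ left
storage unit 1: place 22 ft³, 3 ft³ left
storage unit 5: place 9 ft³, 3 ft³ left
storage unit 9: place 86 ft³, 14 ft³ left
storage unit 10: place 73 ft³, 27 ft³ left
storage unit 8: place 24 ft³, 14 ft³ left
storage unit 11: place 67 ft³, 33 ft³ left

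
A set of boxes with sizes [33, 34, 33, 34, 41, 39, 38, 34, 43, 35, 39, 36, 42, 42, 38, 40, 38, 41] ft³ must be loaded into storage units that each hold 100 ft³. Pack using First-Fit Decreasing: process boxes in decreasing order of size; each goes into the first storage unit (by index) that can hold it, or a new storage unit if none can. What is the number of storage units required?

9 storage units

Sorted descending: 43, 42, 42, 41, 41, 40, 39, 39, 38, 38, 38, 36, 35, 34, 34, 34, 33, 33.
43 ft³ → storage unit 1 (remaining 57 ft³)
42 ft³ → storage unit 1 (remaining 15 ft³)
42 ft³ → storage unit 2 (remaining 58 ft³)
41 ft³ → storage unit 2 (remaining 17 ft³)
41 ft³ → storage unit 3 (remaining 59 ft³)
40 ft³ → storage unit 3 (remaining 19 ft³)
39 ft³ → storage unit 4 (remaining 61 ft³)
39 ft³ → storage unit 4 (remaining 22 ft³)
38 ft³ → storage unit 5 (remaining 62 ft³)
38 ft³ → storage unit 5 (remaining 24 ft³)
38 ft³ → storage unit 6 (remaining 62 ft³)
36 ft³ → storage unit 6 (remaining 26 ft³)
35 ft³ → storage unit 7 (remaining 65 ft³)
34 ft³ → storage unit 7 (remaining 31 ft³)
34 ft³ → storage unit 8 (remaining 66 ft³)
34 ft³ → storage unit 8 (remaining 32 ft³)
33 ft³ → storage unit 9 (remaining 67 ft³)
33 ft³ → storage unit 9 (remaining 34 ft³)
Final storage units: [43,42] [42,41] [41,40] [39,39] [38,38] [38,36] [35,34] [34,34] [33,33].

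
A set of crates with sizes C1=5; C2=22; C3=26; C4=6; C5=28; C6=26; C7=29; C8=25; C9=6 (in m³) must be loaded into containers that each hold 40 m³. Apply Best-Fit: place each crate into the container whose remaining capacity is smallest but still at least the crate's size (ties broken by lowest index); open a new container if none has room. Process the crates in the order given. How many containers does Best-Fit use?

container 1: place C1 (5 m³), 35 m³ left
container 1: place C2 (22 m³), 13 m³ left
container 2: place C3 (26 m³), 14 m³ left
container 1: place C4 (6 m³), 7 m³ left
container 3: place C5 (28 m³), 12 m³ left
container 4: place C6 (26 m³), 14 m³ left
container 5: place C7 (29 m³), 11 m³ left
container 6: place C8 (25 m³), 15 m³ left
container 1: place C9 (6 m³), 1 m³ left
Final containers: [5,22,6,6] [26] [28] [26] [29] [25].

6 containers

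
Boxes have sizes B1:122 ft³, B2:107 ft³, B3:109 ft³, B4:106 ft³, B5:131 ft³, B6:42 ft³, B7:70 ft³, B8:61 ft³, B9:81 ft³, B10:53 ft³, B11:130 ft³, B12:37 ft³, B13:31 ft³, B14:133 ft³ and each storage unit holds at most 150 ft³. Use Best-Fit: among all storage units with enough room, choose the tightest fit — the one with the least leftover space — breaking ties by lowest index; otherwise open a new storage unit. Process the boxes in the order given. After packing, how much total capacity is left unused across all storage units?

storage unit 1: place B1 (122 ft³), 28 ft³ left
storage unit 2: place B2 (107 ft³), 43 ft³ left
storage unit 3: place B3 (109 ft³), 41 ft³ left
storage unit 4: place B4 (106 ft³), 44 ft³ left
storage unit 5: place B5 (131 ft³), 19 ft³ left
storage unit 2: place B6 (42 ft³), 1 ft³ left
storage unit 6: place B7 (70 ft³), 80 ft³ left
storage unit 6: place B8 (61 ft³), 19 ft³ left
storage unit 7: place B9 (81 ft³), 69 ft³ left
storage unit 7: place B10 (53 ft³), 16 ft³ left
storage unit 8: place B11 (130 ft³), 20 ft³ left
storage unit 3: place B12 (37 ft³), 4 ft³ left
storage unit 4: place B13 (31 ft³), 13 ft³ left
storage unit 9: place B14 (133 ft³), 17 ft³ left
9 storage units × 150 ft³ = 1350 ft³; used 1213 ft³; unused 137 ft³.

137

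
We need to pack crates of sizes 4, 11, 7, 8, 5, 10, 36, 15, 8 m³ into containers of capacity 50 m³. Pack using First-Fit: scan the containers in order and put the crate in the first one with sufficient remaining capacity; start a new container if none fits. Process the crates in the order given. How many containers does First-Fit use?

container 1: place 4 m³, 46 m³ left
container 1: place 11 m³, 35 m³ left
container 1: place 7 m³, 28 m³ left
container 1: place 8 m³, 20 m³ left
container 1: place 5 m³, 15 m³ left
container 1: place 10 m³, 5 m³ left
container 2: place 36 m³, 14 m³ left
container 3: place 15 m³, 35 m³ left
container 2: place 8 m³, 6 m³ left

3 containers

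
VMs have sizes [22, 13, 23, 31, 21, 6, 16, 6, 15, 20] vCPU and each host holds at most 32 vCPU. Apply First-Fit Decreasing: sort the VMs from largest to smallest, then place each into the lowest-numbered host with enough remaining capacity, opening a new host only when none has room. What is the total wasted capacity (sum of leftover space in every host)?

Sorted descending: 31, 23, 22, 21, 20, 16, 15, 13, 6, 6.
Put 31 vCPU in host 1; 1 vCPU remain.
Put 23 vCPU in host 2; 9 vCPU remain.
Put 22 vCPU in host 3; 10 vCPU remain.
Put 21 vCPU in host 4; 11 vCPU remain.
Put 20 vCPU in host 5; 12 vCPU remain.
Put 16 vCPU in host 6; 16 vCPU remain.
Put 15 vCPU in host 6; 1 vCPU remain.
Put 13 vCPU in host 7; 19 vCPU remain.
Put 6 vCPU in host 2; 3 vCPU remain.
Put 6 vCPU in host 3; 4 vCPU remain.
7 hosts × 32 vCPU = 224 vCPU; used 173 vCPU; unused 51 vCPU.

51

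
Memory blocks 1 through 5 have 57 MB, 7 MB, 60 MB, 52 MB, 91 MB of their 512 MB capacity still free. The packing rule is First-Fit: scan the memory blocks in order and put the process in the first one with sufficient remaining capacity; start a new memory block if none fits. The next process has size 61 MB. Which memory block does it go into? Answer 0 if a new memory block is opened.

Memory blocks with room: memory block 5 (91 MB).
The first with room is memory block 5.

5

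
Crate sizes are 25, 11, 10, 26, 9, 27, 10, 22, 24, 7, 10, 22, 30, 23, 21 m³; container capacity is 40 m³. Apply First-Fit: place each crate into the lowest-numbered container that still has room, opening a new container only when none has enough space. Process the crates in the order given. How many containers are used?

container 1: place 25 m³, 15 m³ left
container 1: place 11 m³, 4 m³ left
container 2: place 10 m³, 30 m³ left
container 2: place 26 m³, 4 m³ left
container 3: place 9 m³, 31 m³ left
container 3: place 27 m³, 4 m³ left
container 4: place 10 m³, 30 m³ left
container 4: place 22 m³, 8 m³ left
container 5: place 24 m³, 16 m³ left
container 4: place 7 m³, 1 m³ left
container 5: place 10 m³, 6 m³ left
container 6: place 22 m³, 18 m³ left
container 7: place 30 m³, 10 m³ left
container 8: place 23 m³, 17 m³ left
container 9: place 21 m³, 19 m³ left
Final containers: [25,11] [10,26] [9,27] [10,22,7] [24,10] [22] [30] [23] [21].

9 containers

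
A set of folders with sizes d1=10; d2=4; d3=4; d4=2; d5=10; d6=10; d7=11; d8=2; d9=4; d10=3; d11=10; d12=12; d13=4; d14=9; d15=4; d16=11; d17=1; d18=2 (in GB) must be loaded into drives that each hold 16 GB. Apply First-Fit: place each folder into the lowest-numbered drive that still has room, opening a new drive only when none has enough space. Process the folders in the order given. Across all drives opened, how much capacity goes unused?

d1 (10 GB) → drive 1 (remaining 6 GB)
d2 (4 GB) → drive 1 (remaining 2 GB)
d3 (4 GB) → drive 2 (remaining 12 GB)
d4 (2 GB) → drive 1 (remaining 0 GB)
d5 (10 GB) → drive 2 (remaining 2 GB)
d6 (10 GB) → drive 3 (remaining 6 GB)
d7 (11 GB) → drive 4 (remaining 5 GB)
d8 (2 GB) → drive 2 (remaining 0 GB)
d9 (4 GB) → drive 3 (remaining 2 GB)
d10 (3 GB) → drive 4 (remaining 2 GB)
d11 (10 GB) → drive 5 (remaining 6 GB)
d12 (12 GB) → drive 6 (remaining 4 GB)
d13 (4 GB) → drive 5 (remaining 2 GB)
d14 (9 GB) → drive 7 (remaining 7 GB)
d15 (4 GB) → drive 6 (remaining 0 GB)
d16 (11 GB) → drive 8 (remaining 5 GB)
d17 (1 GB) → drive 3 (remaining 1 GB)
d18 (2 GB) → drive 4 (remaining 0 GB)
8 drives × 16 GB = 128 GB; used 113 GB; unused 15 GB.

15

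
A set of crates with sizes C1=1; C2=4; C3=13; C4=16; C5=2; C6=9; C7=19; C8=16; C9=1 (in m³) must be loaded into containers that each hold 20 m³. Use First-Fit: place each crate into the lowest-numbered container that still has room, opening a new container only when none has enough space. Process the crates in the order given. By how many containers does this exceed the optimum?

0

First-Fit: [1,4,13,2] [16,1] [9] [19] [16] → 5 containers.
Total size 81 m³; any packing needs at least ⌈81/20⌉ = 5 containers.
So 5 is already optimal.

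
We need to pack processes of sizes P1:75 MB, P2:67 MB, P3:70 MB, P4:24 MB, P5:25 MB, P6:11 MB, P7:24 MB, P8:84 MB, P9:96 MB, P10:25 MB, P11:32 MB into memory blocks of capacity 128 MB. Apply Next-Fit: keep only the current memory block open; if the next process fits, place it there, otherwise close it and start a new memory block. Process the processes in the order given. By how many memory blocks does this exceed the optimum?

Next-Fit: [75] [67] [70,24,25] [11,24,84] [96,25] [32] → 6 memory blocks.
Total size 533 MB; any packing needs at least ⌈533/128⌉ = 5 memory blocks.
An optimal packing achieves that bound: [96,32] [84,25,11] [75,25,24] [70,24] [67] → 5 memory blocks.
Excess: 6 − 5 = 1.

1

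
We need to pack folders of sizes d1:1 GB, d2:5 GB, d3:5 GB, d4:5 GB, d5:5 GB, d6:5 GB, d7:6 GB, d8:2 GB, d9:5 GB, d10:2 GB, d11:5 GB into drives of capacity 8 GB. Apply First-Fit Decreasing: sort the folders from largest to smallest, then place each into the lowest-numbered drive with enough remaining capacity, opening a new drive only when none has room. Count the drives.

Sorted descending: 6, 5, 5, 5, 5, 5, 5, 5, 2, 2, 1.
6 GB → drive 1 (remaining 2 GB)
5 GB → drive 2 (remaining 3 GB)
5 GB → drive 3 (remaining 3 GB)
5 GB → drive 4 (remaining 3 GB)
5 GB → drive 5 (remaining 3 GB)
5 GB → drive 6 (remaining 3 GB)
5 GB → drive 7 (remaining 3 GB)
5 GB → drive 8 (remaining 3 GB)
2 GB → drive 1 (remaining 0 GB)
2 GB → drive 2 (remaining 1 GB)
1 GB → drive 2 (remaining 0 GB)
Final drives: [6,2] [5,2,1] [5] [5] [5] [5] [5] [5].

8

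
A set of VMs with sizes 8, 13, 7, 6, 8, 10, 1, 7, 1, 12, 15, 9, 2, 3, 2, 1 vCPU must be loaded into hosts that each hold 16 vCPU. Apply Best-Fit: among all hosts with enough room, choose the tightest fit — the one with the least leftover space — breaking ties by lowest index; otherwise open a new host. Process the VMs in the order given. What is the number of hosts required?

Put 8 vCPU in host 1; 8 vCPU remain.
Put 13 vCPU in host 2; 3 vCPU remain.
Put 7 vCPU in host 1; 1 vCPU remain.
Put 6 vCPU in host 3; 10 vCPU remain.
Put 8 vCPU in host 3; 2 vCPU remain.
Put 10 vCPU in host 4; 6 vCPU remain.
Put 1 vCPU in host 1; 0 vCPU remain.
Put 7 vCPU in host 5; 9 vCPU remain.
Put 1 vCPU in host 3; 1 vCPU remain.
Put 12 vCPU in host 6; 4 vCPU remain.
Put 15 vCPU in host 7; 1 vCPU remain.
Put 9 vCPU in host 5; 0 vCPU remain.
Put 2 vCPU in host 2; 1 vCPU remain.
Put 3 vCPU in host 6; 1 vCPU remain.
Put 2 vCPU in host 4; 4 vCPU remain.
Put 1 vCPU in host 2; 0 vCPU remain.

7 hosts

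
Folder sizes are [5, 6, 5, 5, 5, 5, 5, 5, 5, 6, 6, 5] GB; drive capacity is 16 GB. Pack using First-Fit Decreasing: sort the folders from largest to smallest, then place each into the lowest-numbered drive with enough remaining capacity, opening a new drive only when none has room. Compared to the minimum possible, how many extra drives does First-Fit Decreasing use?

1

First-Fit Decreasing: [6,6] [6,5,5] [5,5,5] [5,5,5] [5] → 5 drives.
Total size 63 GB; any packing needs at least ⌈63/16⌉ = 4 drives.
An optimal packing achieves that bound: [6,5,5] [6,5,5] [6,5,5] [5,5,5] → 4 drives.
Excess: 5 − 4 = 1.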